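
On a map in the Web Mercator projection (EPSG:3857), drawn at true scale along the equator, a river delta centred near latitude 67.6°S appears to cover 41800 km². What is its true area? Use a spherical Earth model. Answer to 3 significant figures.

6070 km²

Mercator is conformal, so the point scale is isotropic: h = k = sec φ = 1/cos φ.
Areal scale = k² = sec²φ = 1/cos²(67.6°) = 1/0.3811² = 6.886.
True area = apparent / (areal scale) = 41800 / 6.886 ≈ 6070 km².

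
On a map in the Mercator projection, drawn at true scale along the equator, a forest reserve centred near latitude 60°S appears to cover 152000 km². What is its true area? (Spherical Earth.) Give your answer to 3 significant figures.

Mercator is conformal, so the point scale is isotropic: h = k = sec φ = 1/cos φ.
Areal scale = k² = sec²φ = 1/cos²(60°) = 1/0.5000² = 4.000.
True area = apparent / (areal scale) = 152000 / 4.000 ≈ 38000 km².

38000 km²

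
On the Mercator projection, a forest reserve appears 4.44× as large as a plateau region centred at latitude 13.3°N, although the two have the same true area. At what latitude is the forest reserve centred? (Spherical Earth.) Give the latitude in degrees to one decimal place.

Mercator areal scale is sec²φ, so apparent-area ratio = sec²φ₁ / sec²φ₂ = cos²φ₂ / cos²φ₁.
cos²φ₂ / cos²φ₁ = 4.44  ⇒  cos φ₁ = cos 13.3° / √4.44 = 0.9732/2.107 = 0.4619.
φ₁ = arccos(0.4619) ≈ 62.5°.

62.5°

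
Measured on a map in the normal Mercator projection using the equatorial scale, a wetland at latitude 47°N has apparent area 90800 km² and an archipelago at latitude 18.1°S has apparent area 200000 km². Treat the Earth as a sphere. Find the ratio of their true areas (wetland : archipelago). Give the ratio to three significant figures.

Since Mercator area scale is 1/cos²φ, the true area equals the apparent area multiplied by cos²φ.
True area of wetland: 90800 × cos²(47°) = 90800 × 0.4651 = 42230 km².
True area of archipelago: 200000 × cos²(18.1°) = 200000 × 0.9035 = 180700 km².
Ratio = 42230 / 180700 ≈ 0.234.

0.234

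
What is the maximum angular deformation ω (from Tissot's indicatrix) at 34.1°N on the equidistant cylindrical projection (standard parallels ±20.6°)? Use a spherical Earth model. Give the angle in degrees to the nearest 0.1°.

In the equirectangular projection with standard parallel φ₀ = 20.6° (x = Rλ cos φ₀, y = Rφ), meridians are true-scale (h = 1) and the parallel scale is k = cos φ₀ / cos φ.
At 34.1°: h = 1.000, k = 1.130; principal scales a = 1.130, b = 1.000.
sin(ω/2) = (a − b)/(a + b) = 0.1304/2.130 = 0.06122, so ω = 2 arcsin(0.06122) ≈ 7.0°.

7.0°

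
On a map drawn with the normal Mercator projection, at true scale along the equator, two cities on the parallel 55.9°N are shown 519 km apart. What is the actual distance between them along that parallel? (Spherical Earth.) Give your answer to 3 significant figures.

Mercator is conformal, so the point scale is isotropic: h = k = sec φ = 1/cos φ.
Along the parallel at 55.9°, map distances are exaggerated by k = sec 55.9° = 1.784.
True distance = 519 / 1.784 = 519 × cos 55.9° ≈ 291 km.

291 km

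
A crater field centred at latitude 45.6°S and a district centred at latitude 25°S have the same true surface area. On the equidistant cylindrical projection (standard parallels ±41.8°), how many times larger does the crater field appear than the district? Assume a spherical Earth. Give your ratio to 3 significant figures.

With standard parallel φ₀ = 41.8°, the equirectangular projection gives x = Rλ cos φ₀, y = Rφ, so h = 1 and k = cos 41.8° / cos φ.
Areal scale at 45.6°: h·k = 1.000 × 1.065 = 1.065.
Areal scale at 25°: h·k = 1.000 × 0.8225 = 0.8225.
Ratio = 1.065/0.8225 ≈ 1.30.

1.30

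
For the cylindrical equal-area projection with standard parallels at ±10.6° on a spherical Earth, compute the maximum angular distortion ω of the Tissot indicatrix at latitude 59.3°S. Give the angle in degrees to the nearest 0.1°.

70.2°

For cylindrical equal-area with standard parallel φ₀, h = cos φ / cos φ₀ and k = cos φ₀ / cos φ, so h·k = 1.
At 59.3°: h = 0.5194, k = 1.925; principal scales a = 1.925, b = 0.5194.
sin(ω/2) = (a − b)/(a + b) = 1.406/2.445 = 0.5751, so ω = 2 arcsin(0.5751) ≈ 70.2°.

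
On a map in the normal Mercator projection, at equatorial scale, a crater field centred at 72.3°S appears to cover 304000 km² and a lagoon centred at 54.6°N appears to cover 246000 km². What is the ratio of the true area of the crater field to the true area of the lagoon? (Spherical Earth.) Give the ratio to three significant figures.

0.340

Since Mercator area scale is 1/cos²φ, the true area equals the apparent area multiplied by cos²φ.
True area of crater field: 304000 × cos²(72.3°) = 304000 × 0.09244 = 28100 km².
True area of lagoon: 246000 × cos²(54.6°) = 246000 × 0.3356 = 82550 km².
Ratio = 28100 / 82550 ≈ 0.340.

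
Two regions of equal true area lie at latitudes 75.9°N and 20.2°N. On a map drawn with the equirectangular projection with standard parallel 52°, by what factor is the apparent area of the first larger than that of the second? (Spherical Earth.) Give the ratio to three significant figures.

3.85

With standard parallel φ₀ = 52°, the equirectangular projection gives x = Rλ cos φ₀, y = Rφ, so h = 1 and k = cos 52° / cos φ.
Areal scale at 75.9°: h·k = 1.000 × 2.527 = 2.527.
Areal scale at 20.2°: h·k = 1.000 × 0.6560 = 0.6560.
Ratio = 2.527/0.6560 ≈ 3.85.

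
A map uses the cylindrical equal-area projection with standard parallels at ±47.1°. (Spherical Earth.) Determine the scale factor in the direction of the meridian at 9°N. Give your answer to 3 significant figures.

1.45

For cylindrical equal-area with standard parallel φ₀, h = cos φ / cos φ₀ and k = cos φ₀ / cos φ, so h·k = 1.
h = cos 9° / cos 47.1° = 0.9877/0.6807 = 1.451.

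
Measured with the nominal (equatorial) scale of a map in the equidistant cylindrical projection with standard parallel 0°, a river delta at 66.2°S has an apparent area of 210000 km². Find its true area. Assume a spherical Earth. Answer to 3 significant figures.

In the plate carrée (x = Rλ, y = Rφ), meridians are true-scale (h = 1) and parallels are stretched by k = sec φ.
Areal scale = h·k = 1 × sec φ; at 66.2°, h = 1.000, k = 2.478, so h·k = 2.478.
True area = apparent / (areal scale) = 210000 / 2.478 ≈ 84700 km².

84700 km²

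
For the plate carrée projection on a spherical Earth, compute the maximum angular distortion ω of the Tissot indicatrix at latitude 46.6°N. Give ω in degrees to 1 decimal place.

For the equirectangular projection with φ₀ = 0 (plate carrée), h = 1 along meridians and k = sec φ along parallels.
At 46.6°: h = 1.000, k = 1.455; principal scales a = 1.455, b = 1.000.
sin(ω/2) = (a − b)/(a + b) = 0.4554/2.455 = 0.1855, so ω = 2 arcsin(0.1855) ≈ 21.4°.

21.4°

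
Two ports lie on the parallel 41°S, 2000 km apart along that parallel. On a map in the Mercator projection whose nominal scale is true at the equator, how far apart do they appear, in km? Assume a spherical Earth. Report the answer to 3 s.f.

Mercator is conformal, so the point scale is isotropic: h = k = sec φ = 1/cos φ.
Along the parallel, k = sec 41° = 1/0.7547 = 1.325.
Map distance = 2000 × 1.325 ≈ 2650 km.

2650 km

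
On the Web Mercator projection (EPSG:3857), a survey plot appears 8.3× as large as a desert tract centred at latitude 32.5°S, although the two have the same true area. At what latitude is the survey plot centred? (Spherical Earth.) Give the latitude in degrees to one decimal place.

Mercator areal scale is sec²φ, so apparent-area ratio = sec²φ₁ / sec²φ₂ = cos²φ₂ / cos²φ₁.
cos²φ₂ / cos²φ₁ = 8.3  ⇒  cos φ₁ = cos 32.5° / √8.3 = 0.8434/2.881 = 0.2927.
φ₁ = arccos(0.2927) ≈ 73.0°.

73.0°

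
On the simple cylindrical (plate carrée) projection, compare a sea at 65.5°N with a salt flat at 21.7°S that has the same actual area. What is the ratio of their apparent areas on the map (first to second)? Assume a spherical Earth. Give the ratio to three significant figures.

For the equirectangular projection with φ₀ = 0 (plate carrée), h = 1 along meridians and k = sec φ along parallels.
Areal scale at 65.5°: h·k = 1.000 × 2.411 = 2.411.
Areal scale at 21.7°: h·k = 1.000 × 1.076 = 1.076.
Ratio = 2.411/1.076 ≈ 2.24.

2.24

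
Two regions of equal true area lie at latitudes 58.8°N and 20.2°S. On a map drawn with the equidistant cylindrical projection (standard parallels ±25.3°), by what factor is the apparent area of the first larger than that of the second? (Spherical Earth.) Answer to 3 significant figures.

1.81

The equidistant cylindrical projection with φ₀ = 25.3° has h = 1 (meridians true) and k = cos φ₀ / cos φ along parallels.
Areal scale at 58.8°: h·k = 1.000 × 1.745 = 1.745.
Areal scale at 20.2°: h·k = 1.000 × 0.9633 = 0.9633.
Ratio = 1.745/0.9633 ≈ 1.81.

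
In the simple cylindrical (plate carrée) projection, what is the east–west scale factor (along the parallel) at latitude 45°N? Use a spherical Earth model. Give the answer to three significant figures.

In the plate carrée (x = Rλ, y = Rφ), meridians are true-scale (h = 1) and parallels are stretched by k = sec φ.
k = 1/cos 45° = 1/0.7071 = 1.414.

1.41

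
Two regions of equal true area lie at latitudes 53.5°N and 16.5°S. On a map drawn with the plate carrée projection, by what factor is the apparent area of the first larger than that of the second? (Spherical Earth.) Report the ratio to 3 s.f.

1.61

Plate carrée maps x = Rλ, y = Rφ. The meridian scale is h = 1 and the parallel scale is k = 1/cos φ = sec φ.
Areal scale at 53.5°: h·k = 1.000 × 1.681 = 1.681.
Areal scale at 16.5°: h·k = 1.000 × 1.043 = 1.043.
Ratio = 1.681/1.043 ≈ 1.61.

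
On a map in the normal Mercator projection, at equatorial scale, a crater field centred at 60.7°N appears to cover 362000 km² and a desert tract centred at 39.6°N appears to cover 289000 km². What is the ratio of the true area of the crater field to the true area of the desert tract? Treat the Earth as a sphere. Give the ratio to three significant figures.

On Mercator the areal scale is sec²φ, so true area = apparent × cos²φ.
True area of crater field: 362000 × cos²(60.7°) = 362000 × 0.2395 = 86700 km².
True area of desert tract: 289000 × cos²(39.6°) = 289000 × 0.5937 = 171600 km².
Ratio = 86700 / 171600 ≈ 0.505.

0.505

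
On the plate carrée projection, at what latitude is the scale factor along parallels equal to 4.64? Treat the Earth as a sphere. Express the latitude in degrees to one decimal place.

77.6°

Plate carrée: h = 1, k = sec φ along parallels.
sec φ = 4.64  ⇒  cos φ = 0.2155  ⇒  φ ≈ 77.6°.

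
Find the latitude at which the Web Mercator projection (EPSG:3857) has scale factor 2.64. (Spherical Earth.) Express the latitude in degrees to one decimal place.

67.7°

Mercator scale is k = sec φ = 1/cos φ.
1/cos φ = 2.64  ⇒  cos φ = 0.3788  ⇒  φ = arccos(0.3788) ≈ 67.7°.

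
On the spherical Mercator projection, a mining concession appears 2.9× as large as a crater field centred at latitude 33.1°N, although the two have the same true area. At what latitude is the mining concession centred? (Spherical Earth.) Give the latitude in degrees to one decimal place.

60.5°

On Mercator, (apparent₁)/(apparent₂) = sec²φ₁ / sec²φ₂ when true areas are equal.
cos²φ₂ / cos²φ₁ = 2.9  ⇒  cos φ₁ = cos 33.1° / √2.9 = 0.8377/1.703 = 0.4919.
φ₁ = arccos(0.4919) ≈ 60.5°.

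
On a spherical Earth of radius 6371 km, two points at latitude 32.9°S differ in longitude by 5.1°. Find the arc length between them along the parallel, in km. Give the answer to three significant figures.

476 km

Arc length along a parallel = R cos φ · Δλ (with Δλ in radians).
= 6371 × cos 32.9° × (5.1° × π/180) = 6371 × 0.8396 × 0.08901 ≈ 476 km.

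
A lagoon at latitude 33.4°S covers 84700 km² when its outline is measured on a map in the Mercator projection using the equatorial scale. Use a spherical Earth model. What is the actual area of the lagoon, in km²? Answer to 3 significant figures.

59000 km²

The Mercator projection is conformal; its linear scale factor is the same in every direction and equals sec φ = 1/cos φ.
Areal scale = k² = sec²φ = 1/cos²(33.4°) = 1/0.8348² = 1.435.
True area = apparent / (areal scale) = 84700 / 1.435 ≈ 59000 km².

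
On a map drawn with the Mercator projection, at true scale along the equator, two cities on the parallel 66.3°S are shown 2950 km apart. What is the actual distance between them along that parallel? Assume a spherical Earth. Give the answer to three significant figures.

The Mercator projection is conformal; its linear scale factor is the same in every direction and equals sec φ = 1/cos φ.
Along the parallel at 66.3°, map distances are exaggerated by k = sec 66.3° = 2.488.
True distance = 2950 / 2.488 = 2950 × cos 66.3° ≈ 1190 km.

1190 km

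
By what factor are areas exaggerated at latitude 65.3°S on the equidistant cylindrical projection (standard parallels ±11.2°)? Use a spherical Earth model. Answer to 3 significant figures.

With standard parallel φ₀ = 11.2°, the equirectangular projection gives x = Rλ cos φ₀, y = Rφ, so h = 1 and k = cos 11.2° / cos φ.
Areal scale = h·k = 1 × cos φ₀ / cos φ; at 65.3°, h = 1.000, k = 2.348, so h·k = 2.348.

2.35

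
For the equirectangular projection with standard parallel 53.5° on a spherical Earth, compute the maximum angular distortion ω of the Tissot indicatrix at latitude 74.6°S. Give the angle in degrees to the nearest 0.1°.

45.0°

In the equirectangular projection with standard parallel φ₀ = 53.5° (x = Rλ cos φ₀, y = Rφ), meridians are true-scale (h = 1) and the parallel scale is k = cos φ₀ / cos φ.
At 74.6°: h = 1.000, k = 2.240; principal scales a = 2.240, b = 1.000.
sin(ω/2) = (a − b)/(a + b) = 1.240/3.240 = 0.3827, so ω = 2 arcsin(0.3827) ≈ 45.0°.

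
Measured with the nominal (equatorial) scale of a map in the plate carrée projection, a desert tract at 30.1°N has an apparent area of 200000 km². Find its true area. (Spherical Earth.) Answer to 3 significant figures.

Plate carrée maps x = Rλ, y = Rφ. The meridian scale is h = 1 and the parallel scale is k = 1/cos φ = sec φ.
Areal scale = h·k = 1 × sec φ; at 30.1°, h = 1.000, k = 1.156, so h·k = 1.156.
True area = apparent / (areal scale) = 200000 / 1.156 ≈ 173000 km².

173000 km²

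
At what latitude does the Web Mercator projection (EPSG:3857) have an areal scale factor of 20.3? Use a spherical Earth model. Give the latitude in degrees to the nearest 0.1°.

Mercator areal scale is sec²φ.
sec²φ = 20.3  ⇒  cos²φ = 0.04926  ⇒  cos φ = 0.2219.
φ = arccos(0.2219) ≈ 77.2°.

77.2°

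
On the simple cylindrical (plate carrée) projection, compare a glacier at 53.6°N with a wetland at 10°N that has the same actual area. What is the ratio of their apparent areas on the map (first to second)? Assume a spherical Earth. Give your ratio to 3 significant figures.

For the equirectangular projection with φ₀ = 0 (plate carrée), h = 1 along meridians and k = sec φ along parallels.
Areal scale at 53.6°: h·k = 1.000 × 1.685 = 1.685.
Areal scale at 10°: h·k = 1.000 × 1.015 = 1.015.
Ratio = 1.685/1.015 ≈ 1.66.

1.66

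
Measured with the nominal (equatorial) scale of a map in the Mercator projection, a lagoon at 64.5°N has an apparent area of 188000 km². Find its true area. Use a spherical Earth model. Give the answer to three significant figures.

34800 km²

Mercator is conformal, so the point scale is isotropic: h = k = sec φ = 1/cos φ.
Areal scale = k² = sec²φ = 1/cos²(64.5°) = 1/0.4305² = 5.395.
True area = apparent / (areal scale) = 188000 / 5.395 ≈ 34800 km².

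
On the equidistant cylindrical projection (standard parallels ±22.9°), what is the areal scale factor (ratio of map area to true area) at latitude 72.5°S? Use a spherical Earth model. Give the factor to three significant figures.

In the equirectangular projection with standard parallel φ₀ = 22.9° (x = Rλ cos φ₀, y = Rφ), meridians are true-scale (h = 1) and the parallel scale is k = cos φ₀ / cos φ.
Areal scale = h·k = 1 × cos φ₀ / cos φ; at 72.5°, h = 1.000, k = 3.063, so h·k = 3.063.

3.06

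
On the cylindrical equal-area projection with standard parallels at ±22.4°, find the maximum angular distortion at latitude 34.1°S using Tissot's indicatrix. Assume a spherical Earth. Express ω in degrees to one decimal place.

12.6°

For cylindrical equal-area with standard parallel φ₀, h = cos φ / cos φ₀ and k = cos φ₀ / cos φ, so h·k = 1.
At 34.1°: h = 0.8956, k = 1.117; principal scales a = 1.117, b = 0.8956.
sin(ω/2) = (a − b)/(a + b) = 0.2209/2.012 = 0.1098, so ω = 2 arcsin(0.1098) ≈ 12.6°.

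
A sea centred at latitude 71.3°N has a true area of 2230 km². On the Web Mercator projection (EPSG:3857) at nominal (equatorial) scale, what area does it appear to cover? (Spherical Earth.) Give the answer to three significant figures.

21700 km²

Mercator is conformal, so the point scale is isotropic: h = k = sec φ = 1/cos φ.
Areal scale = k² = sec²φ = 1/cos²(71.3°) = 1/0.3206² = 9.728.
Apparent area = 2230 × 9.728 ≈ 21700 km².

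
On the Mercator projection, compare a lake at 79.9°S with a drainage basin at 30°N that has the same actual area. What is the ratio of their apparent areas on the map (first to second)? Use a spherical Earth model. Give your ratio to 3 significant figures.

24.4

Mercator areal scale is sec²φ.
At 79.9°: sec²(79.9°) = 1/0.1754² = 32.52.
At 30°: sec²(30°) = 1/0.8660² = 1.333.
Ratio = 32.52/1.333 = cos²(30°)/cos²(79.9°) ≈ 24.4.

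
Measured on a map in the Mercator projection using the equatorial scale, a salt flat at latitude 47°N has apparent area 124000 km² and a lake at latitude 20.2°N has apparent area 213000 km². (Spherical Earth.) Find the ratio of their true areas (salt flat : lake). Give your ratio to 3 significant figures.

0.307

Mercator's areal exaggeration is sec²φ; hence true area = (apparent area) · cos²φ.
True area of salt flat: 124000 × cos²(47°) = 124000 × 0.4651 = 57680 km².
True area of lake: 213000 × cos²(20.2°) = 213000 × 0.8808 = 187600 km².
Ratio = 57680 / 187600 ≈ 0.307.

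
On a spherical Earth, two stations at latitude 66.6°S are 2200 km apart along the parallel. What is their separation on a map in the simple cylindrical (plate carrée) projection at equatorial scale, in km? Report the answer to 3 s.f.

5540 km

For the equirectangular projection with φ₀ = 0 (plate carrée), h = 1 along meridians and k = sec φ along parallels.
Along the parallel, k = sec 66.6° = 1/0.3971 = 2.518.
Map distance = 2200 × 2.518 ≈ 5540 km.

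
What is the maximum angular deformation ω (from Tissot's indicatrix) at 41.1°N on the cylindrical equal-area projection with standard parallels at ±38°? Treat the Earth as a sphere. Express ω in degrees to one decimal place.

5.1°

A cylindrical equal-area projection with standard parallel φ₀ has meridian scale h = cos φ / cos φ₀ and parallel scale k = cos φ₀ / cos φ (so areas are preserved, h·k = 1).
At 41.1°: h = 0.9563, k = 1.046; principal scales a = 1.046, b = 0.9563.
sin(ω/2) = (a − b)/(a + b) = 0.08943/2.002 = 0.04467, so ω = 2 arcsin(0.04467) ≈ 5.1°.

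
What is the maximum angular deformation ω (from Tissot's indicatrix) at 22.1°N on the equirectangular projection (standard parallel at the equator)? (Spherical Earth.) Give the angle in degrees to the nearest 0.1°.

For the equirectangular projection with φ₀ = 0 (plate carrée), h = 1 along meridians and k = sec φ along parallels.
At 22.1°: h = 1.000, k = 1.079; principal scales a = 1.079, b = 1.000.
sin(ω/2) = (a − b)/(a + b) = 0.07930/2.079 = 0.03814, so ω = 2 arcsin(0.03814) ≈ 4.4°.

4.4°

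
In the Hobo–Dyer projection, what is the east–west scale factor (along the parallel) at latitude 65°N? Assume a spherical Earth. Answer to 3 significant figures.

1.88

The Hobo–Dyer projection is cylindrical equal-area with φ₀ = 37.5°. For cylindrical equal-area with standard parallel φ₀, h = cos φ / cos φ₀ and k = cos φ₀ / cos φ, so h·k = 1.
k = cos 37.5° / cos 65° = 0.7934/0.4226 = 1.877.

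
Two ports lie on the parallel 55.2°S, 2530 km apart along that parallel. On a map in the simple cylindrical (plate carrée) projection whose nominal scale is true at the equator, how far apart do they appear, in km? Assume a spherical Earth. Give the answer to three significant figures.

4430 km

For the equirectangular projection with φ₀ = 0 (plate carrée), h = 1 along meridians and k = sec φ along parallels.
Along the parallel, k = sec 55.2° = 1/0.5707 = 1.752.
Map distance = 2530 × 1.752 ≈ 4430 km.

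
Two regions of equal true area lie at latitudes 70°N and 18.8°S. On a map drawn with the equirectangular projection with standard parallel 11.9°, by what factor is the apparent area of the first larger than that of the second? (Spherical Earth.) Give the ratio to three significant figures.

2.77

With standard parallel φ₀ = 11.9°, the equirectangular projection gives x = Rλ cos φ₀, y = Rφ, so h = 1 and k = cos 11.9° / cos φ.
Areal scale at 70°: h·k = 1.000 × 2.861 = 2.861.
Areal scale at 18.8°: h·k = 1.000 × 1.034 = 1.034.
Ratio = 2.861/1.034 ≈ 2.77.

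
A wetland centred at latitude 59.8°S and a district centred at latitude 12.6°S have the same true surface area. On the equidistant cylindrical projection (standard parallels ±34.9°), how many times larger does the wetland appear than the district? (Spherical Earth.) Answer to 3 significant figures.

1.94

With standard parallel φ₀ = 34.9°, the equirectangular projection gives x = Rλ cos φ₀, y = Rφ, so h = 1 and k = cos 34.9° / cos φ.
Areal scale at 59.8°: h·k = 1.000 × 1.630 = 1.630.
Areal scale at 12.6°: h·k = 1.000 × 0.8404 = 0.8404.
Ratio = 1.630/0.8404 ≈ 1.94.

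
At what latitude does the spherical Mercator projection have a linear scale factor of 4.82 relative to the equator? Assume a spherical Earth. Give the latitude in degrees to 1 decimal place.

78.0°

Mercator scale is k = sec φ = 1/cos φ.
1/cos φ = 4.82  ⇒  cos φ = 0.2075  ⇒  φ = arccos(0.2075) ≈ 78.0°.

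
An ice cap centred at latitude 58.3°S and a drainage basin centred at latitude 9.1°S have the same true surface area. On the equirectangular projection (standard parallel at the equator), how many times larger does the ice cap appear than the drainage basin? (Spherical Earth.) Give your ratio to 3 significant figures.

For the equirectangular projection with φ₀ = 0 (plate carrée), h = 1 along meridians and k = sec φ along parallels.
Areal scale at 58.3°: h·k = 1.000 × 1.903 = 1.903.
Areal scale at 9.1°: h·k = 1.000 × 1.013 = 1.013.
Ratio = 1.903/1.013 ≈ 1.88.

1.88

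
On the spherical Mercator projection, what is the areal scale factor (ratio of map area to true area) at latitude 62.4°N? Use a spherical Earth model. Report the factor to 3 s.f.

The Mercator projection is conformal; its linear scale factor is the same in every direction and equals sec φ = 1/cos φ.
Areal scale = k² = sec²φ = 1/cos²(62.4°) = 1/0.4633² = 4.659.

4.66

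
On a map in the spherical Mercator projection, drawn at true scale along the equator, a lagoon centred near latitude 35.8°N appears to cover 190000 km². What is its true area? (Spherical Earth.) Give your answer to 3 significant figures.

The Mercator projection is conformal; its linear scale factor is the same in every direction and equals sec φ = 1/cos φ.
Areal scale = k² = sec²φ = 1/cos²(35.8°) = 1/0.8111² = 1.520.
True area = apparent / (areal scale) = 190000 / 1.520 ≈ 125000 km².

125000 km²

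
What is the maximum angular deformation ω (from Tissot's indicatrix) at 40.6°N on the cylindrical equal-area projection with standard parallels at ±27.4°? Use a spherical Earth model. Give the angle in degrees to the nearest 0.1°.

17.9°

Cylindrical equal-area (φ₀ = 27.4°): h = cos φ / cos 27.4° along meridians, k = cos 27.4° / cos φ along parallels; h·k = 1.
At 40.6°: h = 0.8552, k = 1.169; principal scales a = 1.169, b = 0.8552.
sin(ω/2) = (a − b)/(a + b) = 0.3141/2.025 = 0.1551, so ω = 2 arcsin(0.1551) ≈ 17.9°.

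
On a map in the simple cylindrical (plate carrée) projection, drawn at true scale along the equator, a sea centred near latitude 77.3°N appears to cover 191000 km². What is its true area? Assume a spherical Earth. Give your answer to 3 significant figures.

42000 km²

In the plate carrée (x = Rλ, y = Rφ), meridians are true-scale (h = 1) and parallels are stretched by k = sec φ.
Areal scale = h·k = 1 × sec φ; at 77.3°, h = 1.000, k = 4.549, so h·k = 4.549.
True area = apparent / (areal scale) = 191000 / 4.549 ≈ 42000 km².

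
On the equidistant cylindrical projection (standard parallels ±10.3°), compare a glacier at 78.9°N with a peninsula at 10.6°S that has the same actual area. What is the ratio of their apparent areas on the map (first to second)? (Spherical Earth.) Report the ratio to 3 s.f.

In the equirectangular projection with standard parallel φ₀ = 10.3° (x = Rλ cos φ₀, y = Rφ), meridians are true-scale (h = 1) and the parallel scale is k = cos φ₀ / cos φ.
Areal scale at 78.9°: h·k = 1.000 × 5.111 = 5.111.
Areal scale at 10.6°: h·k = 1.000 × 1.001 = 1.001.
Ratio = 5.111/1.001 ≈ 5.11.

5.11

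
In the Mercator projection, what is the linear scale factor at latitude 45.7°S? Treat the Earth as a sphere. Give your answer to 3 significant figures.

For Mercator, h = k = sec φ (a conformal cylindrical projection has a single point scale, 1/cos φ).
k = 1/cos 45.7° = 1/0.6984 = 1.432.

1.43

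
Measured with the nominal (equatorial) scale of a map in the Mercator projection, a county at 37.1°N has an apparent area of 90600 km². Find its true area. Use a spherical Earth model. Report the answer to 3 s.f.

57600 km²

Mercator is conformal, so the point scale is isotropic: h = k = sec φ = 1/cos φ.
Areal scale = k² = sec²φ = 1/cos²(37.1°) = 1/0.7976² = 1.572.
True area = apparent / (areal scale) = 90600 / 1.572 ≈ 57600 km².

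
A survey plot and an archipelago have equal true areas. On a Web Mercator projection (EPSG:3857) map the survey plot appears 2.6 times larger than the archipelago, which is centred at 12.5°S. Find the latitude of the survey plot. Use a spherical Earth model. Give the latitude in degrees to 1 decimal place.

For equal true areas on Mercator, apparent areas scale as sec²φ, so the ratio is cos²φ₂ / cos²φ₁.
cos²φ₂ / cos²φ₁ = 2.6  ⇒  cos φ₁ = cos 12.5° / √2.6 = 0.9763/1.612 = 0.6055.
φ₁ = arccos(0.6055) ≈ 52.7°.

52.7°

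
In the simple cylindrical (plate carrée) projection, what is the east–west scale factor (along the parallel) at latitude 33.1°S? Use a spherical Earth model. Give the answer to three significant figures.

1.19

Plate carrée maps x = Rλ, y = Rφ. The meridian scale is h = 1 and the parallel scale is k = 1/cos φ = sec φ.
k = 1/cos 33.1° = 1/0.8377 = 1.194.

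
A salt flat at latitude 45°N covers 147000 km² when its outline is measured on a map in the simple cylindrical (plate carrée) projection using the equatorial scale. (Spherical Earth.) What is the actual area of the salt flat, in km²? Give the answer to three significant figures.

104000 km²

Plate carrée maps x = Rλ, y = Rφ. The meridian scale is h = 1 and the parallel scale is k = 1/cos φ = sec φ.
Areal scale = h·k = 1 × sec φ; at 45°, h = 1.000, k = 1.414, so h·k = 1.414.
True area = apparent / (areal scale) = 147000 / 1.414 ≈ 104000 km².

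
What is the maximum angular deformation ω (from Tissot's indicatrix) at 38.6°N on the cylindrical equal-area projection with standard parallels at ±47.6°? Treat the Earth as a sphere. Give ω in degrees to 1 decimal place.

Cylindrical equal-area (φ₀ = 47.6°): h = cos φ / cos 47.6° along meridians, k = cos 47.6° / cos φ along parallels; h·k = 1.
At 38.6°: h = 1.159, k = 0.8628; principal scales a = 1.159, b = 0.8628.
sin(ω/2) = (a − b)/(a + b) = 0.2962/2.022 = 0.1465, so ω = 2 arcsin(0.1465) ≈ 16.8°.

16.8°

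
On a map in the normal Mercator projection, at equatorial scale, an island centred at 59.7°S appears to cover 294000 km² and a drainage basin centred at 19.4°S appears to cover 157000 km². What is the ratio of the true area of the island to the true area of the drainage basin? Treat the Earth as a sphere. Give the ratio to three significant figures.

0.536

Mercator's areal exaggeration is sec²φ; hence true area = (apparent area) · cos²φ.
True area of island: 294000 × cos²(59.7°) = 294000 × 0.2545 = 74840 km².
True area of drainage basin: 157000 × cos²(19.4°) = 157000 × 0.8897 = 139700 km².
Ratio = 74840 / 139700 ≈ 0.536.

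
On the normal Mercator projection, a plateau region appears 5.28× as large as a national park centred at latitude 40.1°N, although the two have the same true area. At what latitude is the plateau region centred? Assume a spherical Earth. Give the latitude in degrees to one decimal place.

70.6°

For equal true areas on Mercator, apparent areas scale as sec²φ, so the ratio is cos²φ₂ / cos²φ₁.
cos²φ₂ / cos²φ₁ = 5.28  ⇒  cos φ₁ = cos 40.1° / √5.28 = 0.7649/2.298 = 0.3329.
φ₁ = arccos(0.3329) ≈ 70.6°.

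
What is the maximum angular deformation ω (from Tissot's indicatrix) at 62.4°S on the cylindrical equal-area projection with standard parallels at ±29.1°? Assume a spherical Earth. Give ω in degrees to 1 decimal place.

A cylindrical equal-area projection with standard parallel φ₀ has meridian scale h = cos φ / cos φ₀ and parallel scale k = cos φ₀ / cos φ (so areas are preserved, h·k = 1).
At 62.4°: h = 0.5302, k = 1.886; principal scales a = 1.886, b = 0.5302.
sin(ω/2) = (a − b)/(a + b) = 1.356/2.416 = 0.5611, so ω = 2 arcsin(0.5611) ≈ 68.3°.

68.3°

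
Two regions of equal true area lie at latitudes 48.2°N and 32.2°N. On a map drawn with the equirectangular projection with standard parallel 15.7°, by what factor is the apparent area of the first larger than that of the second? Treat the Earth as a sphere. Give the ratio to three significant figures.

The equidistant cylindrical projection with φ₀ = 15.7° has h = 1 (meridians true) and k = cos φ₀ / cos φ along parallels.
Areal scale at 48.2°: h·k = 1.000 × 1.444 = 1.444.
Areal scale at 32.2°: h·k = 1.000 × 1.138 = 1.138.
Ratio = 1.444/1.138 ≈ 1.27.

1.27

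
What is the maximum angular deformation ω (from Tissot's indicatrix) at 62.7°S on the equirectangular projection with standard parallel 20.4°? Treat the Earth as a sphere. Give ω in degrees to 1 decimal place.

40.1°

The equidistant cylindrical projection with φ₀ = 20.4° has h = 1 (meridians true) and k = cos φ₀ / cos φ along parallels.
At 62.7°: h = 1.000, k = 2.044; principal scales a = 2.044, b = 1.000.
sin(ω/2) = (a − b)/(a + b) = 1.044/3.044 = 0.3429, so ω = 2 arcsin(0.3429) ≈ 40.1°.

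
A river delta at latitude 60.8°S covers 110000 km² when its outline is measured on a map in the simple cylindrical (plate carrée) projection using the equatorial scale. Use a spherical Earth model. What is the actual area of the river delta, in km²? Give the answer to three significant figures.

53700 km²

Plate carrée maps x = Rλ, y = Rφ. The meridian scale is h = 1 and the parallel scale is k = 1/cos φ = sec φ.
Areal scale = h·k = 1 × sec φ; at 60.8°, h = 1.000, k = 2.050, so h·k = 2.050.
True area = apparent / (areal scale) = 110000 / 2.050 ≈ 53700 km².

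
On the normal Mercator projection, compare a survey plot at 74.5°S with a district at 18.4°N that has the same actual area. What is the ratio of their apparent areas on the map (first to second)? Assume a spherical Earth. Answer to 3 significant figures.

12.6

Mercator is conformal with k = sec φ, so areal scale = k² = sec²φ.
At 74.5°: sec²(74.5°) = 1/0.2672² = 14.00.
At 18.4°: sec²(18.4°) = 1/0.9489² = 1.111.
Ratio = 14.00/1.111 = cos²(18.4°)/cos²(74.5°) ≈ 12.6.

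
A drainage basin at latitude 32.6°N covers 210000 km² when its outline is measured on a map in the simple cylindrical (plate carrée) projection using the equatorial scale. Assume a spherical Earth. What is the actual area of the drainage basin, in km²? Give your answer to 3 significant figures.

177000 km²

For the equirectangular projection with φ₀ = 0 (plate carrée), h = 1 along meridians and k = sec φ along parallels.
Areal scale = h·k = 1 × sec φ; at 32.6°, h = 1.000, k = 1.187, so h·k = 1.187.
True area = apparent / (areal scale) = 210000 / 1.187 ≈ 177000 km².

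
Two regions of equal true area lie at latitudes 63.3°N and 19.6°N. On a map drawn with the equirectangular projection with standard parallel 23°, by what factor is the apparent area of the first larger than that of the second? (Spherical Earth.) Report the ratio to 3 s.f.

In the equirectangular projection with standard parallel φ₀ = 23° (x = Rλ cos φ₀, y = Rφ), meridians are true-scale (h = 1) and the parallel scale is k = cos φ₀ / cos φ.
Areal scale at 63.3°: h·k = 1.000 × 2.049 = 2.049.
Areal scale at 19.6°: h·k = 1.000 × 0.9771 = 0.9771.
Ratio = 2.049/0.9771 ≈ 2.10.

2.10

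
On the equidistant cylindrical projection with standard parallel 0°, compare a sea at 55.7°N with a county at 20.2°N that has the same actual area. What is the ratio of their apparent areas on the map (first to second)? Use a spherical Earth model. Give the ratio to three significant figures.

1.67

In the plate carrée (x = Rλ, y = Rφ), meridians are true-scale (h = 1) and parallels are stretched by k = sec φ.
Areal scale at 55.7°: h·k = 1.000 × 1.775 = 1.775.
Areal scale at 20.2°: h·k = 1.000 × 1.066 = 1.066.
Ratio = 1.775/1.066 ≈ 1.67.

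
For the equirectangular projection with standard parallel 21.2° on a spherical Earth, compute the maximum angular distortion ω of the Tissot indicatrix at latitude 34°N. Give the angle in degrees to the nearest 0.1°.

In the equirectangular projection with standard parallel φ₀ = 21.2° (x = Rλ cos φ₀, y = Rφ), meridians are true-scale (h = 1) and the parallel scale is k = cos φ₀ / cos φ.
At 34°: h = 1.000, k = 1.125; principal scales a = 1.125, b = 1.000.
sin(ω/2) = (a − b)/(a + b) = 0.1246/2.125 = 0.05864, so ω = 2 arcsin(0.05864) ≈ 6.7°.

6.7°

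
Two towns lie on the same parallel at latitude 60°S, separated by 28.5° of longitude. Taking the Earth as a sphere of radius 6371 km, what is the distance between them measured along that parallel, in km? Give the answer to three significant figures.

Arc length along a parallel = R cos φ · Δλ (with Δλ in radians).
= 6371 × cos 60° × (28.5° × π/180) = 6371 × 0.5000 × 0.4974 ≈ 1580 km.

1580 km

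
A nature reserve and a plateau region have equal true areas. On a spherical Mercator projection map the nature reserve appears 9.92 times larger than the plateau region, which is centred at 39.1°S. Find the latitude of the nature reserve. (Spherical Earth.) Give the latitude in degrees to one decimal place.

For equal true areas on Mercator, apparent areas scale as sec²φ, so the ratio is cos²φ₂ / cos²φ₁.
cos²φ₂ / cos²φ₁ = 9.92  ⇒  cos φ₁ = cos 39.1° / √9.92 = 0.7760/3.150 = 0.2464.
φ₁ = arccos(0.2464) ≈ 75.7°.

75.7°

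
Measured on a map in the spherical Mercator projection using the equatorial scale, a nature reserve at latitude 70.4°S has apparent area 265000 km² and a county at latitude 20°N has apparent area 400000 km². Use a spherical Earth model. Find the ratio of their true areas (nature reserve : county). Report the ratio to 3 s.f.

Since Mercator area scale is 1/cos²φ, the true area equals the apparent area multiplied by cos²φ.
True area of nature reserve: 265000 × cos²(70.4°) = 265000 × 0.1125 = 29820 km².
True area of county: 400000 × cos²(20°) = 400000 × 0.8830 = 353200 km².
Ratio = 29820 / 353200 ≈ 0.0844.

0.0844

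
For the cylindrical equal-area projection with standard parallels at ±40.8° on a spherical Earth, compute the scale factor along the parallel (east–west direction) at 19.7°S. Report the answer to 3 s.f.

For cylindrical equal-area with standard parallel φ₀, h = cos φ / cos φ₀ and k = cos φ₀ / cos φ, so h·k = 1.
k = cos 40.8° / cos 19.7° = 0.7570/0.9415 = 0.8041.

0.804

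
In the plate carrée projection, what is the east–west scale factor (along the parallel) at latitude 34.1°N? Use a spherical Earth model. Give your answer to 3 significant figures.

1.21

For the equirectangular projection with φ₀ = 0 (plate carrée), h = 1 along meridians and k = sec φ along parallels.
k = 1/cos 34.1° = 1/0.8281 = 1.208.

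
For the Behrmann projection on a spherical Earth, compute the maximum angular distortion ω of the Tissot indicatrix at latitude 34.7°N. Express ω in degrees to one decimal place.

The Behrmann projection is cylindrical equal-area with φ₀ = 30°. Cylindrical equal-area (φ₀ = 30°): h = cos φ / cos 30° along meridians, k = cos 30° / cos φ along parallels; h·k = 1.
At 34.7°: h = 0.9493, k = 1.053; principal scales a = 1.053, b = 0.9493.
sin(ω/2) = (a − b)/(a + b) = 0.1040/2.003 = 0.05195, so ω = 2 arcsin(0.05195) ≈ 6.0°.

6.0°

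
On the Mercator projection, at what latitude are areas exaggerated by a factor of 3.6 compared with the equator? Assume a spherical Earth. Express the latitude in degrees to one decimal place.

58.2°

Mercator areal scale is sec²φ.
sec²φ = 3.6  ⇒  cos²φ = 0.2778  ⇒  cos φ = 0.5270.
φ = arccos(0.5270) ≈ 58.2°.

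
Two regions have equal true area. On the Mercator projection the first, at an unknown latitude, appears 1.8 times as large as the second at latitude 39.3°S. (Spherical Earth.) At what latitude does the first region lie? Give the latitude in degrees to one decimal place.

On Mercator, (apparent₁)/(apparent₂) = sec²φ₁ / sec²φ₂ when true areas are equal.
cos²φ₂ / cos²φ₁ = 1.8  ⇒  cos φ₁ = cos 39.3° / √1.8 = 0.7738/1.342 = 0.5768.
φ₁ = arccos(0.5768) ≈ 54.8°.

54.8°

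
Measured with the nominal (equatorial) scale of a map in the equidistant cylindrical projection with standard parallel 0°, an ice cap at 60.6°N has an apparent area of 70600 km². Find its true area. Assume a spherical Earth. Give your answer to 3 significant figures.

In the plate carrée (x = Rλ, y = Rφ), meridians are true-scale (h = 1) and parallels are stretched by k = sec φ.
Areal scale = h·k = 1 × sec φ; at 60.6°, h = 1.000, k = 2.037, so h·k = 2.037.
True area = apparent / (areal scale) = 70600 / 2.037 ≈ 34700 km².

34700 km²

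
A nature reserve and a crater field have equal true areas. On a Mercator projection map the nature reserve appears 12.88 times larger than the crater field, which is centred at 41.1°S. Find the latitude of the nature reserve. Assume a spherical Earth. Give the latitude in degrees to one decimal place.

77.9°

Mercator areal scale is sec²φ, so apparent-area ratio = sec²φ₁ / sec²φ₂ = cos²φ₂ / cos²φ₁.
cos²φ₂ / cos²φ₁ = 12.88  ⇒  cos φ₁ = cos 41.1° / √12.88 = 0.7536/3.589 = 0.2100.
φ₁ = arccos(0.2100) ≈ 77.9°.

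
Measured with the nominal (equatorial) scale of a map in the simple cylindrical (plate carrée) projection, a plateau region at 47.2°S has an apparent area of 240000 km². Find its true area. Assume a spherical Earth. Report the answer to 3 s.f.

163000 km²

For the equirectangular projection with φ₀ = 0 (plate carrée), h = 1 along meridians and k = sec φ along parallels.
Areal scale = h·k = 1 × sec φ; at 47.2°, h = 1.000, k = 1.472, so h·k = 1.472.
True area = apparent / (areal scale) = 240000 / 1.472 ≈ 163000 km².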